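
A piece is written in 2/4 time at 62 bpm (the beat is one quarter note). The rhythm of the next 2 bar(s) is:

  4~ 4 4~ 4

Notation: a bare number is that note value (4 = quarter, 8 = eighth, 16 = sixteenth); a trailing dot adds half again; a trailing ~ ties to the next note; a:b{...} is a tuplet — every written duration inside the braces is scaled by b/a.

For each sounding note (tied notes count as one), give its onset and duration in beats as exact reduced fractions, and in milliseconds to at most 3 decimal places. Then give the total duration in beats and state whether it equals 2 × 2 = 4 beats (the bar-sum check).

1) 0.0ms=0b +1935.484ms=2b
2) 1935.484ms=2b +1935.484ms=2b
Σ=4b of 4 (62bpm 2/4) — PASS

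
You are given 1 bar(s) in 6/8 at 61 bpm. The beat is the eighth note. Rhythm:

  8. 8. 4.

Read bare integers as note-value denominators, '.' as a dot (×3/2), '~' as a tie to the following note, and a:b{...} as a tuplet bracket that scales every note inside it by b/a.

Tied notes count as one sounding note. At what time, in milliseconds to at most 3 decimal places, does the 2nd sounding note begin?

1. 0.0ms @ 0 + 1475.41ms (3/2)
2. 1475.41ms @ 3/2 + 1475.41ms (3/2)
3. 2950.82ms @ 3 + 2950.82ms (3)

note 2 onset = 3/2b = 1475.41ms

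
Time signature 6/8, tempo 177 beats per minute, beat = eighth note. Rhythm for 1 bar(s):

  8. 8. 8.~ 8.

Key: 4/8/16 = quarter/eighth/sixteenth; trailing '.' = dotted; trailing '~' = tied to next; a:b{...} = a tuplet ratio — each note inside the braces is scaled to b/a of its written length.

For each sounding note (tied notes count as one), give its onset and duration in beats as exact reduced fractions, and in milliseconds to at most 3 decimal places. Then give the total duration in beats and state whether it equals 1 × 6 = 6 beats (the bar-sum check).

1) 0.0ms=0b +508.475ms=3/2b
2) 508.475ms=3/2b +508.475ms=3/2b
3) 1016.949ms=3b +1016.949ms=3b
Σ=6b of 6 (177bpm 6/8) — PASS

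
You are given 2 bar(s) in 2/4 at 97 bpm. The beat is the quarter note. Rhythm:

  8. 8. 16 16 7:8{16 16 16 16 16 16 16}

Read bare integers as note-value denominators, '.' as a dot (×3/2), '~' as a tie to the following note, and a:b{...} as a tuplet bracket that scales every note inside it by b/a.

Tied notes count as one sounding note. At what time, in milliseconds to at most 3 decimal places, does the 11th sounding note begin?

note 11 onset = 26/7b = 2297.496ms

1. 0.0ms @ 0 + 463.918ms (3/4)
2. 463.918ms @ 3/4 + 463.918ms (3/4)
3. 927.835ms @ 3/2 + 154.639ms (1/4)
4. 1082.474ms @ 7/4 + 154.639ms (1/4)
5. 1237.113ms @ 2 + 176.73ms (2/7)
6. 1413.844ms @ 16/7 + 176.73ms (2/7)
7. 1590.574ms @ 18/7 + 176.73ms (2/7)
8. 1767.305ms @ 20/7 + 176.73ms (2/7)
9. 1944.035ms @ 22/7 + 176.73ms (2/7)
10. 2120.766ms @ 24/7 + 176.73ms (2/7)
11. 2297.496ms @ 26/7 + 176.73ms (2/7)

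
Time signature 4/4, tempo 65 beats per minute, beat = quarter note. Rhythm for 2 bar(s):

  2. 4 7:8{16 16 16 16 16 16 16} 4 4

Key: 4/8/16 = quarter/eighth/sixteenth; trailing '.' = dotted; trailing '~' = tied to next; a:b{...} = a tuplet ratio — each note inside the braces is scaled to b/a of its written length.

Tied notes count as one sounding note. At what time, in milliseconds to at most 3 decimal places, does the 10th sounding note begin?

1. 0.0ms @ 0 + 2769.231ms (3)
2. 2769.231ms @ 3 + 923.077ms (1)
3. 3692.308ms @ 4 + 263.736ms (2/7)
4. 3956.044ms @ 30/7 + 263.736ms (2/7)
5. 4219.78ms @ 32/7 + 263.736ms (2/7)
6. 4483.516ms @ 34/7 + 263.736ms (2/7)
7. 4747.253ms @ 36/7 + 263.736ms (2/7)
8. 5010.989ms @ 38/7 + 263.736ms (2/7)
9. 5274.725ms @ 40/7 + 263.736ms (2/7)
10. 5538.462ms @ 6 + 923.077ms (1)
11. 6461.538ms @ 7 + 923.077ms (1)

note 10 onset = 6b = 5538.462ms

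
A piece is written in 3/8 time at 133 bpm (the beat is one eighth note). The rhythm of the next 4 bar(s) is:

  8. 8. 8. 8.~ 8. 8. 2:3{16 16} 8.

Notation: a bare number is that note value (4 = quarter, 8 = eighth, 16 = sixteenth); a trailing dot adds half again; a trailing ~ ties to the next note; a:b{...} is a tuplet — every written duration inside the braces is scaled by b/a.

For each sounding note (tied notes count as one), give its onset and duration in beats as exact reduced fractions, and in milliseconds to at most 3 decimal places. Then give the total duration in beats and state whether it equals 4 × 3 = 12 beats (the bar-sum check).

1) 0.0ms=0b +676.692ms=3/2b
2) 676.692ms=3/2b +676.692ms=3/2b
3) 1353.383ms=3b +676.692ms=3/2b
4) 2030.075ms=9/2b +1353.383ms=3b
5) 3383.459ms=15/2b +676.692ms=3/2b
6) 4060.15ms=9b +338.346ms=3/4b
7) 4398.496ms=39/4b +338.346ms=3/4b
8) 4736.842ms=21/2b +676.692ms=3/2b
Σ=12b of 12 (133bpm 3/8) — PASS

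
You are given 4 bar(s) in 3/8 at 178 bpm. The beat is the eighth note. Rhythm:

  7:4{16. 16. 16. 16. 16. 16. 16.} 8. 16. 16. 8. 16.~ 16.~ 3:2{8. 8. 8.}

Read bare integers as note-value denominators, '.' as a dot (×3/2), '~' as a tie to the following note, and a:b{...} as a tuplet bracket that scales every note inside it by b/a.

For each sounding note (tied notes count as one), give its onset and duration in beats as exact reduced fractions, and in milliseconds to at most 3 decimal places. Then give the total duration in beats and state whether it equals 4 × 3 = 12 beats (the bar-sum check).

1) 0.0ms=0b +144.462ms=3/7b
2) 144.462ms=3/7b +144.462ms=3/7b
3) 288.925ms=6/7b +144.462ms=3/7b
4) 433.387ms=9/7b +144.462ms=3/7b
5) 577.849ms=12/7b +144.462ms=3/7b
6) 722.311ms=15/7b +144.462ms=3/7b
7) 866.774ms=18/7b +144.462ms=3/7b
8) 1011.236ms=3b +505.618ms=3/2b
9) 1516.854ms=9/2b +252.809ms=3/4b
10) 1769.663ms=21/4b +252.809ms=3/4b
11) 2022.472ms=6b +505.618ms=3/2b
12) 2528.09ms=15/2b +842.697ms=5/2b
13) 3370.787ms=10b +337.079ms=1b
14) 3707.865ms=11b +337.079ms=1b
Σ=12b of 12 (178bpm 3/8) — PASS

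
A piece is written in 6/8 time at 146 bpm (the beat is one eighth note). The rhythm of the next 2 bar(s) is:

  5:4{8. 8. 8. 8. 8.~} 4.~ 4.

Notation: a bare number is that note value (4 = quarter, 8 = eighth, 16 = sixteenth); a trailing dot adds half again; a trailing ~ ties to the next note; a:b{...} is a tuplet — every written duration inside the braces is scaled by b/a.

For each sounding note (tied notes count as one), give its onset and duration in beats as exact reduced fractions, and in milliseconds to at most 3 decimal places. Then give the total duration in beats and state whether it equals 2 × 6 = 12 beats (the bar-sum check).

1) 0.0ms=0b +493.151ms=6/5b
2) 493.151ms=6/5b +493.151ms=6/5b
3) 986.301ms=12/5b +493.151ms=6/5b
4) 1479.452ms=18/5b +493.151ms=6/5b
5) 1972.603ms=24/5b +2958.904ms=36/5b
Σ=12b of 12 (146bpm 6/8) — PASS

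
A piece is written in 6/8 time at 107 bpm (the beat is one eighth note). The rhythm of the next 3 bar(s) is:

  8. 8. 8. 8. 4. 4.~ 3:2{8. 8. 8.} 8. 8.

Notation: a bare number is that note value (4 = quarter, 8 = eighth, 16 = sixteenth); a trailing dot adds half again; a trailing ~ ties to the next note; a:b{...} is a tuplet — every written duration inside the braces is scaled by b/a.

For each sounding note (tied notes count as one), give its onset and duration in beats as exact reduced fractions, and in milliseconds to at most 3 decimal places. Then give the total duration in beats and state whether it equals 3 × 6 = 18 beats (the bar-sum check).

1) 0.0ms=0b +841.121ms=3/2b
2) 841.121ms=3/2b +841.121ms=3/2b
3) 1682.243ms=3b +841.121ms=3/2b
4) 2523.364ms=9/2b +841.121ms=3/2b
5) 3364.486ms=6b +1682.243ms=3b
6) 5046.729ms=9b +2242.991ms=4b
7) 7289.72ms=13b +560.748ms=1b
8) 7850.467ms=14b +560.748ms=1b
9) 8411.215ms=15b +841.121ms=3/2b
10) 9252.336ms=33/2b +841.121ms=3/2b
Σ=18b of 18 (107bpm 6/8) — PASS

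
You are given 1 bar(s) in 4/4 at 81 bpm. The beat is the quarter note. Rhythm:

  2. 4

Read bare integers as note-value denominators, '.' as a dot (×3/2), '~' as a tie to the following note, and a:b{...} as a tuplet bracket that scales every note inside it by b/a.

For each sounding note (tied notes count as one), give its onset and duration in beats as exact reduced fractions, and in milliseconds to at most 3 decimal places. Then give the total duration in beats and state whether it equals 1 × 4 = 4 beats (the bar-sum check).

1) 0.0ms=0b +2222.222ms=3b
2) 2222.222ms=3b +740.741ms=1b
Σ=4b of 4 (81bpm 4/4) — PASS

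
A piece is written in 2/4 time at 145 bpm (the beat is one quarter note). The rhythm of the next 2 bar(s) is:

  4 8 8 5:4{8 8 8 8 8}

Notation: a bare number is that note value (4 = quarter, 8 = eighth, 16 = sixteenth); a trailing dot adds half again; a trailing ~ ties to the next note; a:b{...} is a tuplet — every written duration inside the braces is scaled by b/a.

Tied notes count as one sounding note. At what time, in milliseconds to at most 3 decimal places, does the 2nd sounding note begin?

note 2 onset = 1b = 413.793ms

1. 0.0ms @ 0 + 413.793ms (1)
2. 413.793ms @ 1 + 206.897ms (1/2)
3. 620.69ms @ 3/2 + 206.897ms (1/2)
4. 827.586ms @ 2 + 165.517ms (2/5)
5. 993.103ms @ 12/5 + 165.517ms (2/5)
6. 1158.621ms @ 14/5 + 165.517ms (2/5)
7. 1324.138ms @ 16/5 + 165.517ms (2/5)
8. 1489.655ms @ 18/5 + 165.517ms (2/5)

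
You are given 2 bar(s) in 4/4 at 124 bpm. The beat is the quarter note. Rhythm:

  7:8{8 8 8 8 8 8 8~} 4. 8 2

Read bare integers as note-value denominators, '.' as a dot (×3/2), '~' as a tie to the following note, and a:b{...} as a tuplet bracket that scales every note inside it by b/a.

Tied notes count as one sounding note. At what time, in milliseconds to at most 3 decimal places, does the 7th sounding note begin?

1. 0.0ms @ 0 + 276.498ms (4/7)
2. 276.498ms @ 4/7 + 276.498ms (4/7)
3. 552.995ms @ 8/7 + 276.498ms (4/7)
4. 829.493ms @ 12/7 + 276.498ms (4/7)
5. 1105.991ms @ 16/7 + 276.498ms (4/7)
6. 1382.488ms @ 20/7 + 276.498ms (4/7)
7. 1658.986ms @ 24/7 + 1002.304ms (29/14)
8. 2661.29ms @ 11/2 + 241.935ms (1/2)
9. 2903.226ms @ 6 + 967.742ms (2)

note 7 onset = 24/7b = 1658.986ms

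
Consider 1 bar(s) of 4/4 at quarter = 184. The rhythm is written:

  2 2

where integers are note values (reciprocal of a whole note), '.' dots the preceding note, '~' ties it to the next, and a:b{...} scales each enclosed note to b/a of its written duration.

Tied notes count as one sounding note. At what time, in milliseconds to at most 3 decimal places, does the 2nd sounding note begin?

1. 0.0ms @ 0 + 652.174ms (2)
2. 652.174ms @ 2 + 652.174ms (2)

note 2 onset = 2b = 652.174ms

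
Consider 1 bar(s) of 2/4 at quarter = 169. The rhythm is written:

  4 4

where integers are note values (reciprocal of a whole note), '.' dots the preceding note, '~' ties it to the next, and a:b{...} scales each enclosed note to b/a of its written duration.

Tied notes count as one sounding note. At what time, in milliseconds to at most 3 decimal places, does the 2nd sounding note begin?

1. 0.0ms @ 0 + 355.03ms (1)
2. 355.03ms @ 1 + 355.03ms (1)

note 2 onset = 1b = 355.03ms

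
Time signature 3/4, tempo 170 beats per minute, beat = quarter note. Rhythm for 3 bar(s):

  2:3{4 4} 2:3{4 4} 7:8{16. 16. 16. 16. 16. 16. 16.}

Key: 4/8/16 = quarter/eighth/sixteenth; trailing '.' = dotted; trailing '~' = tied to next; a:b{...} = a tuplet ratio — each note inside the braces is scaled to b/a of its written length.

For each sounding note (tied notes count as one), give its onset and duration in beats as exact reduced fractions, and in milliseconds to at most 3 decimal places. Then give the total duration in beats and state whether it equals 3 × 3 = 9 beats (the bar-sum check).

1) 0.0ms=0b +529.412ms=3/2b
2) 529.412ms=3/2b +529.412ms=3/2b
3) 1058.824ms=3b +529.412ms=3/2b
4) 1588.235ms=9/2b +529.412ms=3/2b
5) 2117.647ms=6b +151.261ms=3/7b
6) 2268.908ms=45/7b +151.261ms=3/7b
7) 2420.168ms=48/7b +151.261ms=3/7b
8) 2571.429ms=51/7b +151.261ms=3/7b
9) 2722.689ms=54/7b +151.261ms=3/7b
10) 2873.95ms=57/7b +151.261ms=3/7b
11) 3025.21ms=60/7b +151.261ms=3/7b
Σ=9b of 9 (170bpm 3/4) — PASS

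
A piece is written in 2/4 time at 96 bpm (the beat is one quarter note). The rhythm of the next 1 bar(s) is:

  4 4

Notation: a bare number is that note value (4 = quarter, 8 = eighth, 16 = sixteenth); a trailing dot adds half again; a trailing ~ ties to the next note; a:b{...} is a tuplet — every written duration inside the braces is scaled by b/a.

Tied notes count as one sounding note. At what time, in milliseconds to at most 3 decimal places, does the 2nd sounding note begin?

1. 0.0ms @ 0 + 625.0ms (1)
2. 625.0ms @ 1 + 625.0ms (1)

note 2 onset = 1b = 625.0ms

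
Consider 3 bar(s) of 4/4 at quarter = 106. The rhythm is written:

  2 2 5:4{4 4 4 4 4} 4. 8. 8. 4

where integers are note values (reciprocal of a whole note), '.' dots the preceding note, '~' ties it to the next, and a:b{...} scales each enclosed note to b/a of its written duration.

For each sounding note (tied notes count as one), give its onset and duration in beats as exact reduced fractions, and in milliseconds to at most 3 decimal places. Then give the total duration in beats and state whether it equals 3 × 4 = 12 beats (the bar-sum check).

1) 0.0ms=0b +1132.075ms=2b
2) 1132.075ms=2b +1132.075ms=2b
3) 2264.151ms=4b +452.83ms=4/5b
4) 2716.981ms=24/5b +452.83ms=4/5b
5) 3169.811ms=28/5b +452.83ms=4/5b
6) 3622.642ms=32/5b +452.83ms=4/5b
7) 4075.472ms=36/5b +452.83ms=4/5b
8) 4528.302ms=8b +849.057ms=3/2b
9) 5377.358ms=19/2b +424.528ms=3/4b
10) 5801.887ms=41/4b +424.528ms=3/4b
11) 6226.415ms=11b +566.038ms=1b
Σ=12b of 12 (106bpm 4/4) — PASS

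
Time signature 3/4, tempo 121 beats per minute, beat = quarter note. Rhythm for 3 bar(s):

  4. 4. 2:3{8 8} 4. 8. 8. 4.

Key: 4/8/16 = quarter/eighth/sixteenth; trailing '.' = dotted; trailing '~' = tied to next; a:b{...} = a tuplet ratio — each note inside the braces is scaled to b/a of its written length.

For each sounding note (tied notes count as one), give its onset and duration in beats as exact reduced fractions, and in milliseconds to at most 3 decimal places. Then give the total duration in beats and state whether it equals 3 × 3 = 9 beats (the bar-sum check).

1) 0.0ms=0b +743.802ms=3/2b
2) 743.802ms=3/2b +743.802ms=3/2b
3) 1487.603ms=3b +371.901ms=3/4b
4) 1859.504ms=15/4b +371.901ms=3/4b
5) 2231.405ms=9/2b +743.802ms=3/2b
6) 2975.207ms=6b +371.901ms=3/4b
7) 3347.107ms=27/4b +371.901ms=3/4b
8) 3719.008ms=15/2b +743.802ms=3/2b
Σ=9b of 9 (121bpm 3/4) — PASS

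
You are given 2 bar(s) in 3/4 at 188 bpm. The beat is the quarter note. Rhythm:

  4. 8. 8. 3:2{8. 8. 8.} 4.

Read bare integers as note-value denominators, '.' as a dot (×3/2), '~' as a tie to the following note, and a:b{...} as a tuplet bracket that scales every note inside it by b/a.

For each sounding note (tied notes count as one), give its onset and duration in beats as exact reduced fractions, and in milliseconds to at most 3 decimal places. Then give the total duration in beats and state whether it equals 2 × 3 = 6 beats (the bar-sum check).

1) 0.0ms=0b +478.723ms=3/2b
2) 478.723ms=3/2b +239.362ms=3/4b
3) 718.085ms=9/4b +239.362ms=3/4b
4) 957.447ms=3b +159.574ms=1/2b
5) 1117.021ms=7/2b +159.574ms=1/2b
6) 1276.596ms=4b +159.574ms=1/2b
7) 1436.17ms=9/2b +478.723ms=3/2b
Σ=6b of 6 (188bpm 3/4) — PASS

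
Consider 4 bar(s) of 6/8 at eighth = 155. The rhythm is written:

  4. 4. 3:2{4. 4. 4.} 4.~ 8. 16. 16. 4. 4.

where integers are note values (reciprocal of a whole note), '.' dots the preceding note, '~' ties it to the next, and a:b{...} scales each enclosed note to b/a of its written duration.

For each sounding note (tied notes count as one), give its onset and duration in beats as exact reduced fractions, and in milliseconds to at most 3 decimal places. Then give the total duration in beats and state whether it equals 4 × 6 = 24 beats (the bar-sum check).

1) 0.0ms=0b +1161.29ms=3b
2) 1161.29ms=3b +1161.29ms=3b
3) 2322.581ms=6b +774.194ms=2b
4) 3096.774ms=8b +774.194ms=2b
5) 3870.968ms=10b +774.194ms=2b
6) 4645.161ms=12b +1741.935ms=9/2b
7) 6387.097ms=33/2b +290.323ms=3/4b
8) 6677.419ms=69/4b +290.323ms=3/4b
9) 6967.742ms=18b +1161.29ms=3b
10) 8129.032ms=21b +1161.29ms=3b
Σ=24b of 24 (155bpm 6/8) — PASS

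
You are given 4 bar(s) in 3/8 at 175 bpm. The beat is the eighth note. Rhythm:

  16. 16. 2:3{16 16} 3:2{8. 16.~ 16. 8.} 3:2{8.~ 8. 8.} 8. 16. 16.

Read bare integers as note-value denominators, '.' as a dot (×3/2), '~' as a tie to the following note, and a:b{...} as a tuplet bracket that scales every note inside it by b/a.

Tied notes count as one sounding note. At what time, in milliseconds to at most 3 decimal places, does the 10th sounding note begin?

1. 0.0ms @ 0 + 257.143ms (3/4)
2. 257.143ms @ 3/4 + 257.143ms (3/4)
3. 514.286ms @ 3/2 + 257.143ms (3/4)
4. 771.429ms @ 9/4 + 257.143ms (3/4)
5. 1028.571ms @ 3 + 342.857ms (1)
6. 1371.429ms @ 4 + 342.857ms (1)
7. 1714.286ms @ 5 + 342.857ms (1)
8. 2057.143ms @ 6 + 685.714ms (2)
9. 2742.857ms @ 8 + 342.857ms (1)
10. 3085.714ms @ 9 + 514.286ms (3/2)
11. 3600.0ms @ 21/2 + 257.143ms (3/4)
12. 3857.143ms @ 45/4 + 257.143ms (3/4)

note 10 onset = 9b = 3085.714ms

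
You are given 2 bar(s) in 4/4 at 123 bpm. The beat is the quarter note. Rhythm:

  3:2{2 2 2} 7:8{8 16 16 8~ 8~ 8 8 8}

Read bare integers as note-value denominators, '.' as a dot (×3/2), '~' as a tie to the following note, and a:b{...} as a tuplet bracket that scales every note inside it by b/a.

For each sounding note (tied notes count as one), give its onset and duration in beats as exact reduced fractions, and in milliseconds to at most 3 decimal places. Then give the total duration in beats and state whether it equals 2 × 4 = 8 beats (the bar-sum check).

1) 0.0ms=0b +650.407ms=4/3b
2) 650.407ms=4/3b +650.407ms=4/3b
3) 1300.813ms=8/3b +650.407ms=4/3b
4) 1951.22ms=4b +278.746ms=4/7b
5) 2229.965ms=32/7b +139.373ms=2/7b
6) 2369.338ms=34/7b +139.373ms=2/7b
7) 2508.711ms=36/7b +836.237ms=12/7b
8) 3344.948ms=48/7b +278.746ms=4/7b
9) 3623.693ms=52/7b +278.746ms=4/7b
Σ=8b of 8 (123bpm 4/4) — PASS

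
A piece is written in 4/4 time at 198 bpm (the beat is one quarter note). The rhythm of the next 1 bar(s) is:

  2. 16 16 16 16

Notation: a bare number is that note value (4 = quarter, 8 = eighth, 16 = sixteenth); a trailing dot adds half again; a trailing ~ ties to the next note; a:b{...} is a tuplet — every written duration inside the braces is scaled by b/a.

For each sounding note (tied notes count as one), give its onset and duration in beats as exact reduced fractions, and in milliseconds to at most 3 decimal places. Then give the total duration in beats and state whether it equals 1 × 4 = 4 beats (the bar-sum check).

1) 0.0ms=0b +909.091ms=3b
2) 909.091ms=3b +75.758ms=1/4b
3) 984.848ms=13/4b +75.758ms=1/4b
4) 1060.606ms=7/2b +75.758ms=1/4b
5) 1136.364ms=15/4b +75.758ms=1/4b
Σ=4b of 4 (198bpm 4/4) — PASS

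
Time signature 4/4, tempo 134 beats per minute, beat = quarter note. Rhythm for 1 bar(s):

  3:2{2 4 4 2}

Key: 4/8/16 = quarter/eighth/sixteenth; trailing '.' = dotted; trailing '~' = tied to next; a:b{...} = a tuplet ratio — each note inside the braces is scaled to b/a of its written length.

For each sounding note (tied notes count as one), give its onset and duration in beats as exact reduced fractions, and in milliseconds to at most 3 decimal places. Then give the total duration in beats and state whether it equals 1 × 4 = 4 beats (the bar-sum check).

1) 0.0ms=0b +597.015ms=4/3b
2) 597.015ms=4/3b +298.507ms=2/3b
3) 895.522ms=2b +298.507ms=2/3b
4) 1194.03ms=8/3b +597.015ms=4/3b
Σ=4b of 4 (134bpm 4/4) — PASS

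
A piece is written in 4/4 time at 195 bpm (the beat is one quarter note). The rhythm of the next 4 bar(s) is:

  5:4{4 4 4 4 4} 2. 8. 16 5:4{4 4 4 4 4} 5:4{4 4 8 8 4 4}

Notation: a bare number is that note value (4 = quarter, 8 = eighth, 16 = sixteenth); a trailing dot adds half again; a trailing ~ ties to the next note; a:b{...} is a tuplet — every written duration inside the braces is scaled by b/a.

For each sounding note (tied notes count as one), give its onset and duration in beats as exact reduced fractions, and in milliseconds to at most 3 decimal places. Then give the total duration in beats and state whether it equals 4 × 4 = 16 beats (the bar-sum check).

1) 0.0ms=0b +246.154ms=4/5b
2) 246.154ms=4/5b +246.154ms=4/5b
3) 492.308ms=8/5b +246.154ms=4/5b
4) 738.462ms=12/5b +246.154ms=4/5b
5) 984.615ms=16/5b +246.154ms=4/5b
6) 1230.769ms=4b +923.077ms=3b
7) 2153.846ms=7b +230.769ms=3/4b
8) 2384.615ms=31/4b +76.923ms=1/4b
9) 2461.538ms=8b +246.154ms=4/5b
10) 2707.692ms=44/5b +246.154ms=4/5b
11) 2953.846ms=48/5b +246.154ms=4/5b
12) 3200.0ms=52/5b +246.154ms=4/5b
13) 3446.154ms=56/5b +246.154ms=4/5b
14) 3692.308ms=12b +246.154ms=4/5b
15) 3938.462ms=64/5b +246.154ms=4/5b
16) 4184.615ms=68/5b +123.077ms=2/5b
17) 4307.692ms=14b +123.077ms=2/5b
18) 4430.769ms=72/5b +246.154ms=4/5b
19) 4676.923ms=76/5b +246.154ms=4/5b
Σ=16b of 16 (195bpm 4/4) — PASS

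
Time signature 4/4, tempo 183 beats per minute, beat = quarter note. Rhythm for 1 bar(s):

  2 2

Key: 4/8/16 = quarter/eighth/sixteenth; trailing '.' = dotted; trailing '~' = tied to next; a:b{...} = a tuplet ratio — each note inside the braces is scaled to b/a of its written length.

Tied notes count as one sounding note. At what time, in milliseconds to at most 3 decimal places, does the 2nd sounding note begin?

1. 0.0ms @ 0 + 655.738ms (2)
2. 655.738ms @ 2 + 655.738ms (2)

note 2 onset = 2b = 655.738ms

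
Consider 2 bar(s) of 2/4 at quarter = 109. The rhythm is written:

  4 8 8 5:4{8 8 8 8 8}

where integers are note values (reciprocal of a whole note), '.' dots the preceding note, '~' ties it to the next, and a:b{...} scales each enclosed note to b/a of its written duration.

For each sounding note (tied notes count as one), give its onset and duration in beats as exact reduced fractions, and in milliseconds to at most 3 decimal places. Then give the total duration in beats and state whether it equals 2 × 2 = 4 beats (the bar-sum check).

1) 0.0ms=0b +550.459ms=1b
2) 550.459ms=1b +275.229ms=1/2b
3) 825.688ms=3/2b +275.229ms=1/2b
4) 1100.917ms=2b +220.183ms=2/5b
5) 1321.101ms=12/5b +220.183ms=2/5b
6) 1541.284ms=14/5b +220.183ms=2/5b
7) 1761.468ms=16/5b +220.183ms=2/5b
8) 1981.651ms=18/5b +220.183ms=2/5b
Σ=4b of 4 (109bpm 2/4) — PASS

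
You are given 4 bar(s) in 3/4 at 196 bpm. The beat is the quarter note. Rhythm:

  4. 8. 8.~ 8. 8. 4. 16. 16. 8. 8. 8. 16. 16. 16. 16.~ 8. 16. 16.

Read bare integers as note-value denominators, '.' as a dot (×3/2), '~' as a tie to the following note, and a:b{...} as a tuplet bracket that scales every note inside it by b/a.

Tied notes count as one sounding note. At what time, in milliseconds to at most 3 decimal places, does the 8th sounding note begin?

1. 0.0ms @ 0 + 459.184ms (3/2)
2. 459.184ms @ 3/2 + 229.592ms (3/4)
3. 688.776ms @ 9/4 + 459.184ms (3/2)
4. 1147.959ms @ 15/4 + 229.592ms (3/4)
5. 1377.551ms @ 9/2 + 459.184ms (3/2)
6. 1836.735ms @ 6 + 114.796ms (3/8)
7. 1951.531ms @ 51/8 + 114.796ms (3/8)
8. 2066.327ms @ 27/4 + 229.592ms (3/4)
9. 2295.918ms @ 15/2 + 229.592ms (3/4)
10. 2525.51ms @ 33/4 + 229.592ms (3/4)
11. 2755.102ms @ 9 + 114.796ms (3/8)
12. 2869.898ms @ 75/8 + 114.796ms (3/8)
13. 2984.694ms @ 39/4 + 114.796ms (3/8)
14. 3099.49ms @ 81/8 + 344.388ms (9/8)
15. 3443.878ms @ 45/4 + 114.796ms (3/8)
16. 3558.673ms @ 93/8 + 114.796ms (3/8)

note 8 onset = 27/4b = 2066.327ms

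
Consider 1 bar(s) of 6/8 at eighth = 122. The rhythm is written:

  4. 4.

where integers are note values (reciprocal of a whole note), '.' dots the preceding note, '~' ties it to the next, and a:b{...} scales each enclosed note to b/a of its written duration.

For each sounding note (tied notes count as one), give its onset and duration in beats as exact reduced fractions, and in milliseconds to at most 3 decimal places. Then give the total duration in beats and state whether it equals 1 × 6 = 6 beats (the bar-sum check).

1) 0.0ms=0b +1475.41ms=3b
2) 1475.41ms=3b +1475.41ms=3b
Σ=6b of 6 (122bpm 6/8) — PASS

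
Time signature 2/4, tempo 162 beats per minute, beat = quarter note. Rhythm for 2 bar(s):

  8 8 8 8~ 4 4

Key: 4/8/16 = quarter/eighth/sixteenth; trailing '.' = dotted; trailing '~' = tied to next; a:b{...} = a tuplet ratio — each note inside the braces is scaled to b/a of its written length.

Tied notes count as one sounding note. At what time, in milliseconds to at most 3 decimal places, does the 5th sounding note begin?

note 5 onset = 3b = 1111.111ms

1. 0.0ms @ 0 + 185.185ms (1/2)
2. 185.185ms @ 1/2 + 185.185ms (1/2)
3. 370.37ms @ 1 + 185.185ms (1/2)
4. 555.556ms @ 3/2 + 555.556ms (3/2)
5. 1111.111ms @ 3 + 370.37ms (1)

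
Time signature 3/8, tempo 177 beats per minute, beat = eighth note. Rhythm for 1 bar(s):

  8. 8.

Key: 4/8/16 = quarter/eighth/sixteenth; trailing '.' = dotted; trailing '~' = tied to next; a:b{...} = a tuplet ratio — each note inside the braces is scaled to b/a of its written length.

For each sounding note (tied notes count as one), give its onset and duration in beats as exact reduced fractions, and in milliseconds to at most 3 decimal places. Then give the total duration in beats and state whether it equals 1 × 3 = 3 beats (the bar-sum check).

1) 0.0ms=0b +508.475ms=3/2b
2) 508.475ms=3/2b +508.475ms=3/2b
Σ=3b of 3 (177bpm 3/8) — PASS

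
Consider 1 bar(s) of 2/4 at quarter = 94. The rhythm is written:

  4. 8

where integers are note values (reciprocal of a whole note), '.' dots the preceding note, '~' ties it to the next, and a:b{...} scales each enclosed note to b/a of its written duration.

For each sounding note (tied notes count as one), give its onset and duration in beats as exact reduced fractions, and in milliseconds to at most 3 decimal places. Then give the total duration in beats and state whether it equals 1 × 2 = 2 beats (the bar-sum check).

1) 0.0ms=0b +957.447ms=3/2b
2) 957.447ms=3/2b +319.149ms=1/2b
Σ=2b of 2 (94bpm 2/4) — PASS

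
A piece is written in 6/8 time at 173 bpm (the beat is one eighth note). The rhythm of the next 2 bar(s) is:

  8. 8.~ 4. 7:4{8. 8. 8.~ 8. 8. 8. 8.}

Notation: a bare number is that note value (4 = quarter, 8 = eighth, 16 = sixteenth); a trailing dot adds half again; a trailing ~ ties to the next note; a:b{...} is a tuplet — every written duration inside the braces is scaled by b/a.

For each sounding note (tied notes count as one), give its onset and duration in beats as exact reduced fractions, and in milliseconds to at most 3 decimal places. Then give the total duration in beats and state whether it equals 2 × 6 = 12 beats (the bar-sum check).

1) 0.0ms=0b +520.231ms=3/2b
2) 520.231ms=3/2b +1560.694ms=9/2b
3) 2080.925ms=6b +297.275ms=6/7b
4) 2378.2ms=48/7b +297.275ms=6/7b
5) 2675.475ms=54/7b +594.55ms=12/7b
6) 3270.025ms=66/7b +297.275ms=6/7b
7) 3567.3ms=72/7b +297.275ms=6/7b
8) 3864.575ms=78/7b +297.275ms=6/7b
Σ=12b of 12 (173bpm 6/8) — PASS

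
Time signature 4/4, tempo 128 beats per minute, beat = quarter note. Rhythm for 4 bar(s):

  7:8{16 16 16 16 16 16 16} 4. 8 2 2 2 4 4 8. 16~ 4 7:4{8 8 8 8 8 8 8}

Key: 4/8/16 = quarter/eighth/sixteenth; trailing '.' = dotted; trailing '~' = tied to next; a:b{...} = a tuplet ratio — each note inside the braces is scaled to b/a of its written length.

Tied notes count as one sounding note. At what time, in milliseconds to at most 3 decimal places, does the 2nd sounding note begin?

note 2 onset = 2/7b = 133.929ms

1. 0.0ms @ 0 + 133.929ms (2/7)
2. 133.929ms @ 2/7 + 133.929ms (2/7)
3. 267.857ms @ 4/7 + 133.929ms (2/7)
4. 401.786ms @ 6/7 + 133.929ms (2/7)
5. 535.714ms @ 8/7 + 133.929ms (2/7)
6. 669.643ms @ 10/7 + 133.929ms (2/7)
7. 803.571ms @ 12/7 + 133.929ms (2/7)
8. 937.5ms @ 2 + 703.125ms (3/2)
9. 1640.625ms @ 7/2 + 234.375ms (1/2)
10. 1875.0ms @ 4 + 937.5ms (2)
11. 2812.5ms @ 6 + 937.5ms (2)
12. 3750.0ms @ 8 + 937.5ms (2)
13. 4687.5ms @ 10 + 468.75ms (1)
14. 5156.25ms @ 11 + 468.75ms (1)
15. 5625.0ms @ 12 + 351.562ms (3/4)
16. 5976.562ms @ 51/4 + 585.938ms (5/4)
17. 6562.5ms @ 14 + 133.929ms (2/7)
18. 6696.429ms @ 100/7 + 133.929ms (2/7)
19. 6830.357ms @ 102/7 + 133.929ms (2/7)
20. 6964.286ms @ 104/7 + 133.929ms (2/7)
21. 7098.214ms @ 106/7 + 133.929ms (2/7)
22. 7232.143ms @ 108/7 + 133.929ms (2/7)
23. 7366.071ms @ 110/7 + 133.929ms (2/7)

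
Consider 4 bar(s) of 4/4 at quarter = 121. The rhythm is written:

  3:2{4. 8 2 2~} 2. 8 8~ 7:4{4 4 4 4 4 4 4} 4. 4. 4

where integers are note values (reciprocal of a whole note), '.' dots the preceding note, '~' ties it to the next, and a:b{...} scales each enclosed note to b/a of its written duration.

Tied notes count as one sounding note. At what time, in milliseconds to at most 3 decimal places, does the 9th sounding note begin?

1. 0.0ms @ 0 + 495.868ms (1)
2. 495.868ms @ 1 + 165.289ms (1/3)
3. 661.157ms @ 4/3 + 661.157ms (4/3)
4. 1322.314ms @ 8/3 + 2148.76ms (13/3)
5. 3471.074ms @ 7 + 247.934ms (1/2)
6. 3719.008ms @ 15/2 + 531.287ms (15/14)
7. 4250.295ms @ 60/7 + 283.353ms (4/7)
8. 4533.648ms @ 64/7 + 283.353ms (4/7)
9. 4817.001ms @ 68/7 + 283.353ms (4/7)
10. 5100.354ms @ 72/7 + 283.353ms (4/7)
11. 5383.707ms @ 76/7 + 283.353ms (4/7)
12. 5667.06ms @ 80/7 + 283.353ms (4/7)
13. 5950.413ms @ 12 + 743.802ms (3/2)
14. 6694.215ms @ 27/2 + 743.802ms (3/2)
15. 7438.017ms @ 15 + 495.868ms (1)

note 9 onset = 68/7b = 4817.001ms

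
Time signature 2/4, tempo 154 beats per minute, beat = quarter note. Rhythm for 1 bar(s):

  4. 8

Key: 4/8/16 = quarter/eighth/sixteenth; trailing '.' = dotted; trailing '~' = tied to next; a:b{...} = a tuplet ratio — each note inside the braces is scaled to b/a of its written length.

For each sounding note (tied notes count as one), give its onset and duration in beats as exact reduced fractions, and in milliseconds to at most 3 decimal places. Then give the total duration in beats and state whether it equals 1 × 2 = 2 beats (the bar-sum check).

1) 0.0ms=0b +584.416ms=3/2b
2) 584.416ms=3/2b +194.805ms=1/2b
Σ=2b of 2 (154bpm 2/4) — PASS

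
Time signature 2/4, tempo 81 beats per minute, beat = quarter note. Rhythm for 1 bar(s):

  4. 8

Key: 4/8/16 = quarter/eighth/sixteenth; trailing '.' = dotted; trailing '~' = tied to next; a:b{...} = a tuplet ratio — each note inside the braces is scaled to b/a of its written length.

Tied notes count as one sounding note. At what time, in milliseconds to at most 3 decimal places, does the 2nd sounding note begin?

1. 0.0ms @ 0 + 1111.111ms (3/2)
2. 1111.111ms @ 3/2 + 370.37ms (1/2)

note 2 onset = 3/2b = 1111.111ms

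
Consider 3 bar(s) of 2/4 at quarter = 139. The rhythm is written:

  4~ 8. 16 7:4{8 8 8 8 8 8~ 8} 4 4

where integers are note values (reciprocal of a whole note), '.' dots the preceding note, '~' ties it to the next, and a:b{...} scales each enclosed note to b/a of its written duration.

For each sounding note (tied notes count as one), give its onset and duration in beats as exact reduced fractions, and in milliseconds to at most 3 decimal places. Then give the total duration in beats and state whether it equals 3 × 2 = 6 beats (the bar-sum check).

1) 0.0ms=0b +755.396ms=7/4b
2) 755.396ms=7/4b +107.914ms=1/4b
3) 863.309ms=2b +123.33ms=2/7b
4) 986.639ms=16/7b +123.33ms=2/7b
5) 1109.969ms=18/7b +123.33ms=2/7b
6) 1233.299ms=20/7b +123.33ms=2/7b
7) 1356.629ms=22/7b +123.33ms=2/7b
8) 1479.959ms=24/7b +246.66ms=4/7b
9) 1726.619ms=4b +431.655ms=1b
10) 2158.273ms=5b +431.655ms=1b
Σ=6b of 6 (139bpm 2/4) — PASS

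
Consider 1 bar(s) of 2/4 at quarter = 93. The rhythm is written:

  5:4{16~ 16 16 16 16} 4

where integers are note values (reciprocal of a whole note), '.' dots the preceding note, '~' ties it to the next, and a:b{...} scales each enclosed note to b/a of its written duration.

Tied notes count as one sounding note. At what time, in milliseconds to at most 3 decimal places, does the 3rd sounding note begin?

note 3 onset = 3/5b = 387.097ms

1. 0.0ms @ 0 + 258.065ms (2/5)
2. 258.065ms @ 2/5 + 129.032ms (1/5)
3. 387.097ms @ 3/5 + 129.032ms (1/5)
4. 516.129ms @ 4/5 + 129.032ms (1/5)
5. 645.161ms @ 1 + 645.161ms (1)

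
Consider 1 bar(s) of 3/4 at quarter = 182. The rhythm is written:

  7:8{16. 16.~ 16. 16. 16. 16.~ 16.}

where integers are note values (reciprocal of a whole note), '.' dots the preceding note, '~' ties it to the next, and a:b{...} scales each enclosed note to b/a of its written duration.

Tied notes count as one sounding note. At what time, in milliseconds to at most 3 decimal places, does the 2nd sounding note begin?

note 2 onset = 3/7b = 141.287ms

1. 0.0ms @ 0 + 141.287ms (3/7)
2. 141.287ms @ 3/7 + 282.575ms (6/7)
3. 423.862ms @ 9/7 + 141.287ms (3/7)
4. 565.149ms @ 12/7 + 141.287ms (3/7)
5. 706.436ms @ 15/7 + 282.575ms (6/7)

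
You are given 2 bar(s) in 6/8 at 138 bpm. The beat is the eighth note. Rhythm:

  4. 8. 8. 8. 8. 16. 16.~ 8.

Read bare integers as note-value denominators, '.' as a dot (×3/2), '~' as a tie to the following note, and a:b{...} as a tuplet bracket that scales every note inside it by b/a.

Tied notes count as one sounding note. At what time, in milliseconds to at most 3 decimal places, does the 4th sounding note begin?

note 4 onset = 6b = 2608.696ms

1. 0.0ms @ 0 + 1304.348ms (3)
2. 1304.348ms @ 3 + 652.174ms (3/2)
3. 1956.522ms @ 9/2 + 652.174ms (3/2)
4. 2608.696ms @ 6 + 652.174ms (3/2)
5. 3260.87ms @ 15/2 + 652.174ms (3/2)
6. 3913.043ms @ 9 + 326.087ms (3/4)
7. 4239.13ms @ 39/4 + 978.261ms (9/4)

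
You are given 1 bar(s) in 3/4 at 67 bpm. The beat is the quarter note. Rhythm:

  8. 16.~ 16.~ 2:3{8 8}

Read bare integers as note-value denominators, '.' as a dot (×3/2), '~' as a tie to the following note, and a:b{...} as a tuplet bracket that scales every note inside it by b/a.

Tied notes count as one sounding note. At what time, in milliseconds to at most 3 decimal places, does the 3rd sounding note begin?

1. 0.0ms @ 0 + 671.642ms (3/4)
2. 671.642ms @ 3/4 + 1343.284ms (3/2)
3. 2014.925ms @ 9/4 + 671.642ms (3/4)

note 3 onset = 9/4b = 2014.925ms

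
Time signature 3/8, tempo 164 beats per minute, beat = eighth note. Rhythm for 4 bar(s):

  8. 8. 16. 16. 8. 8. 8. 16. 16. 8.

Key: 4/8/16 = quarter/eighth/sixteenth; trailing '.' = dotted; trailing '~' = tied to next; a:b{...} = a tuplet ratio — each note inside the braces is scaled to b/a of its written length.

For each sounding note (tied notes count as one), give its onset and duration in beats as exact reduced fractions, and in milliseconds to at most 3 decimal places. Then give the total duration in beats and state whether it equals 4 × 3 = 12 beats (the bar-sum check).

1) 0.0ms=0b +548.78ms=3/2b
2) 548.78ms=3/2b +548.78ms=3/2b
3) 1097.561ms=3b +274.39ms=3/4b
4) 1371.951ms=15/4b +274.39ms=3/4b
5) 1646.341ms=9/2b +548.78ms=3/2b
6) 2195.122ms=6b +548.78ms=3/2b
7) 2743.902ms=15/2b +548.78ms=3/2b
8) 3292.683ms=9b +274.39ms=3/4b
9) 3567.073ms=39/4b +274.39ms=3/4b
10) 3841.463ms=21/2b +548.78ms=3/2b
Σ=12b of 12 (164bpm 3/8) — PASS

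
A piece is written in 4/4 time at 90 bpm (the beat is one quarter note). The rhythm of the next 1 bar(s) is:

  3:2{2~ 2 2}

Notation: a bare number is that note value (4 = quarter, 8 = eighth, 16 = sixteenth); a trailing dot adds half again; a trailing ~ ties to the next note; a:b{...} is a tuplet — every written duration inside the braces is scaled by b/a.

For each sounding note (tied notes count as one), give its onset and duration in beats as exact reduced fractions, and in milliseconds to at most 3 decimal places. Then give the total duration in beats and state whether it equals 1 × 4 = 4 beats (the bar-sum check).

1) 0.0ms=0b +1777.778ms=8/3b
2) 1777.778ms=8/3b +888.889ms=4/3b
Σ=4b of 4 (90bpm 4/4) — PASS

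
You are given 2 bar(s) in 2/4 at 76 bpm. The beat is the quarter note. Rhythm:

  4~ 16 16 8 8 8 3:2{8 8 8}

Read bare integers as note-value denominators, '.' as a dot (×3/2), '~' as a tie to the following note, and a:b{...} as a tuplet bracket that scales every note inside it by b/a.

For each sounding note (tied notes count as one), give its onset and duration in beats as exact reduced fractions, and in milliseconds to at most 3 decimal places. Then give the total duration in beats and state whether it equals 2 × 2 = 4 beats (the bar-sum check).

1) 0.0ms=0b +986.842ms=5/4b
2) 986.842ms=5/4b +197.368ms=1/4b
3) 1184.211ms=3/2b +394.737ms=1/2b
4) 1578.947ms=2b +394.737ms=1/2b
5) 1973.684ms=5/2b +394.737ms=1/2b
6) 2368.421ms=3b +263.158ms=1/3b
7) 2631.579ms=10/3b +263.158ms=1/3b
8) 2894.737ms=11/3b +263.158ms=1/3b
Σ=4b of 4 (76bpm 2/4) — PASS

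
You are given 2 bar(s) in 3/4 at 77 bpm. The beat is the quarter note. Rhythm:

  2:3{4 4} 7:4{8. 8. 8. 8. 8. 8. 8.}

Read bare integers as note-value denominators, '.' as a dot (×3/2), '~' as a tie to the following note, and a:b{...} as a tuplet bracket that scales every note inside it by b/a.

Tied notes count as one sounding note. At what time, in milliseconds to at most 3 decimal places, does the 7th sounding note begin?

note 7 onset = 33/7b = 3673.469ms

1. 0.0ms @ 0 + 1168.831ms (3/2)
2. 1168.831ms @ 3/2 + 1168.831ms (3/2)
3. 2337.662ms @ 3 + 333.952ms (3/7)
4. 2671.614ms @ 24/7 + 333.952ms (3/7)
5. 3005.566ms @ 27/7 + 333.952ms (3/7)
6. 3339.518ms @ 30/7 + 333.952ms (3/7)
7. 3673.469ms @ 33/7 + 333.952ms (3/7)
8. 4007.421ms @ 36/7 + 333.952ms (3/7)
9. 4341.373ms @ 39/7 + 333.952ms (3/7)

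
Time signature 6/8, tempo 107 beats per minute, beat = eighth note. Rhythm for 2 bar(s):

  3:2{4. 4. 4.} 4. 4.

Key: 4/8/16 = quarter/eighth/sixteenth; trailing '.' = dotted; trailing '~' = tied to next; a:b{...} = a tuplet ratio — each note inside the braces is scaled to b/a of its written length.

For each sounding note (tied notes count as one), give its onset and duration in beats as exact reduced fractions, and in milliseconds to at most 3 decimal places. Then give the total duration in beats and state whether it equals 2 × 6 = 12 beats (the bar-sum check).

1) 0.0ms=0b +1121.495ms=2b
2) 1121.495ms=2b +1121.495ms=2b
3) 2242.991ms=4b +1121.495ms=2b
4) 3364.486ms=6b +1682.243ms=3b
5) 5046.729ms=9b +1682.243ms=3b
Σ=12b of 12 (107bpm 6/8) — PASS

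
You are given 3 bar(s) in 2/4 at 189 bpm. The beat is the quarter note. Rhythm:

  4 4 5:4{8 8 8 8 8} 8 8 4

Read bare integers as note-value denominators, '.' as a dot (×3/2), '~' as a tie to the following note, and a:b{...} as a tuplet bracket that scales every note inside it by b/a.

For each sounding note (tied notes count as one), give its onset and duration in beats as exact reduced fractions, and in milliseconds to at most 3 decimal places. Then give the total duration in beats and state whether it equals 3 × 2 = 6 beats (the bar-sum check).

1) 0.0ms=0b +317.46ms=1b
2) 317.46ms=1b +317.46ms=1b
3) 634.921ms=2b +126.984ms=2/5b
4) 761.905ms=12/5b +126.984ms=2/5b
5) 888.889ms=14/5b +126.984ms=2/5b
6) 1015.873ms=16/5b +126.984ms=2/5b
7) 1142.857ms=18/5b +126.984ms=2/5b
8) 1269.841ms=4b +158.73ms=1/2b
9) 1428.571ms=9/2b +158.73ms=1/2b
10) 1587.302ms=5b +317.46ms=1b
Σ=6b of 6 (189bpm 2/4) — PASS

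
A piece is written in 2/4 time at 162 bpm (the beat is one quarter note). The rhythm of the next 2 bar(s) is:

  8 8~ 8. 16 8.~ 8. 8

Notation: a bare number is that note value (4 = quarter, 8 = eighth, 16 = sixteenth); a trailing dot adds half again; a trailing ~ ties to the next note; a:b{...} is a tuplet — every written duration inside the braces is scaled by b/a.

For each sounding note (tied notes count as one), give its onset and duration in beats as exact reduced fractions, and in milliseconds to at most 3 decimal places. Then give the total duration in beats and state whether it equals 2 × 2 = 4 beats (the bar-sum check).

1) 0.0ms=0b +185.185ms=1/2b
2) 185.185ms=1/2b +462.963ms=5/4b
3) 648.148ms=7/4b +92.593ms=1/4b
4) 740.741ms=2b +555.556ms=3/2b
5) 1296.296ms=7/2b +185.185ms=1/2b
Σ=4b of 4 (162bpm 2/4) — PASS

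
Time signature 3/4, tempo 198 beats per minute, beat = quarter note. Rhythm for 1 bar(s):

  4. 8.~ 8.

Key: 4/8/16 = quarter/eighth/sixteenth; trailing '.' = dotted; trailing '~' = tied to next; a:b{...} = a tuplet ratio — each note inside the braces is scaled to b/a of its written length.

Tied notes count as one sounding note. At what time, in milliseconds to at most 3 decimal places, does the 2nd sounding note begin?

1. 0.0ms @ 0 + 454.545ms (3/2)
2. 454.545ms @ 3/2 + 454.545ms (3/2)

note 2 onset = 3/2b = 454.545ms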